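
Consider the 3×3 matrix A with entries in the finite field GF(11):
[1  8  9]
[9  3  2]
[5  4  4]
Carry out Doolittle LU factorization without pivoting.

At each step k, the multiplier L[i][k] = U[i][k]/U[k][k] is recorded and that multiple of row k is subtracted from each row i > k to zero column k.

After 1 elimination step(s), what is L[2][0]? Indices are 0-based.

[col 0] pivot 1
  R1 -= 9*R0 → (0, 8, 9)  (L[1][0] := 9)
  R2 -= 5*R0 → (0, 8, 3)  (L[2][0] := 5)

L[2][0] = 5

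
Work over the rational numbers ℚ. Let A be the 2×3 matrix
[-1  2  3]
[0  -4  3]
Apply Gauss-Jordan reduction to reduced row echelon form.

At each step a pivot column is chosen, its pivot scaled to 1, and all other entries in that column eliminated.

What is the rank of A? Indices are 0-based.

[1] R0 /= -1  ⇒  (1, -2, -3)
[2] R1 /= -4  ⇒  (0, 1, -3/4)
     R0 -= -2·R1  ⇒  (1, 0, -9/2)

rank = 2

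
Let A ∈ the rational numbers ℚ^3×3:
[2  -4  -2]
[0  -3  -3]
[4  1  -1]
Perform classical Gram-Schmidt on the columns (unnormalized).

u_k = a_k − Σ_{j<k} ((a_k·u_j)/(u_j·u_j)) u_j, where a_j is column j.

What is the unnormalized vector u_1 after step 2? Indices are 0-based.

u_1 = (-18/5, -3, 9/5)

Step 1: u_0 = a_0 = (2, 0, 4).
Step 2: u_1 = a_1 − (-1/5)·u_0 = (-18/5, -3, 9/5).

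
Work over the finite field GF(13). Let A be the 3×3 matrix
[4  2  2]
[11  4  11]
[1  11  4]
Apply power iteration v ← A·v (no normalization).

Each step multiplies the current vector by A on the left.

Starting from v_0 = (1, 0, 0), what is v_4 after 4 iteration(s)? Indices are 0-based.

v_4 = (7, 0, 8)

v_0 = (1, 0, 0).
v_1 = A·v_0 = (4, 11, 1).
v_2 = A·v_1 = (1, 8, 12).
v_3 = A·v_2 = (5, 6, 7).
v_4 = A·v_3 = (7, 0, 8).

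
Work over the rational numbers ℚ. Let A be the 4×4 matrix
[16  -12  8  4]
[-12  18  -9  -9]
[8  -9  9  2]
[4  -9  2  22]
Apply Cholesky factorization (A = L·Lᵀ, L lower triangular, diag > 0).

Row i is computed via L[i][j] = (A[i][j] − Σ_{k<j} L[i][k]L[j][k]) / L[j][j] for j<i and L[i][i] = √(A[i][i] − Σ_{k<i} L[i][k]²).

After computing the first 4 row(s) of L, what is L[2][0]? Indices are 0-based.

L[2][0] = 2

Step 1: L[0][0] = √(16) = 4.
  L[1][0] = (-12) / L[0][0] = -3.
Step 2: L[1][1] = √(9) = 3.
  L[2][0] = (8) / L[0][0] = 2.
  L[2][1] = (-3) / L[1][1] = -1.
Step 3: L[2][2] = √(4) = 2.
  L[3][0] = (4) / L[0][0] = 1.
  L[3][1] = (-6) / L[1][1] = -2.
  L[3][2] = (-2) / L[2][2] = -1.
Step 4: L[3][3] = √(16) = 4.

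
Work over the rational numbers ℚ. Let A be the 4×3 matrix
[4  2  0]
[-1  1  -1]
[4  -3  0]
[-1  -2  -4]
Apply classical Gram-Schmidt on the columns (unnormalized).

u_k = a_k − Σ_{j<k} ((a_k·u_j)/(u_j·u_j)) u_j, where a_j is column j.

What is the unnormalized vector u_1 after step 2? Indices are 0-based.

Step 1: u_0 = a_0 = (4, -1, 4, -1).
Step 2: u_1 = a_1 − (-3/34)·u_0 = (40/17, 31/34, -45/17, -71/34).

u_1 = (40/17, 31/34, -45/17, -71/34)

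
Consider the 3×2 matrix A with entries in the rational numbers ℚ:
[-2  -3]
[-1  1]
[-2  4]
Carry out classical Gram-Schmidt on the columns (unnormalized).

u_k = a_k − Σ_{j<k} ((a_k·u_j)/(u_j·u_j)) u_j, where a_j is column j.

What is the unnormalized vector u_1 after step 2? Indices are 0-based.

u_1 = (-11/3, 2/3, 10/3)

Step 1: u_0 = a_0 = (-2, -1, -2).
Step 2: u_1 = a_1 − (-1/3)·u_0 = (-11/3, 2/3, 10/3).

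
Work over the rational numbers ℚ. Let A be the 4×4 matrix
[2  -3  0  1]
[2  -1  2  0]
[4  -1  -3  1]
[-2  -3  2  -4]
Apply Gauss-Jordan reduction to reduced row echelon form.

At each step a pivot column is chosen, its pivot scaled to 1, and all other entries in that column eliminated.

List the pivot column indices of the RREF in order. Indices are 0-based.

[1] R0 /= 2  ⇒  (1, -3/2, 0, 1/2)
     R1 -= 2·R0  ⇒  (0, 2, 2, -1)
     R2 -= 4·R0  ⇒  (0, 5, -3, -1)
     R3 -= -2·R0  ⇒  (0, -6, 2, -3)
[2] R1 /= 2  ⇒  (0, 1, 1, -1/2)
     R0 -= -3/2·R1  ⇒  (1, 0, 3/2, -1/4)
     R2 -= 5·R1  ⇒  (0, 0, -8, 3/2)
     R3 -= -6·R1  ⇒  (0, 0, 8, -6)
[3] R2 /= -8  ⇒  (0, 0, 1, -3/16)
     R0 -= 3/2·R2  ⇒  (1, 0, 0, 1/32)
     R1 -= 1·R2  ⇒  (0, 1, 0, -5/16)
     R3 -= 8·R2  ⇒  (0, 0, 0, -9/2)
[4] R3 /= -9/2  ⇒  (0, 0, 0, 1)
     R0 -= 1/32·R3  ⇒  (1, 0, 0, 0)
     R1 -= -5/16·R3  ⇒  (0, 1, 0, 0)
     R2 -= -3/16·R3  ⇒  (0, 0, 1, 0)

pivot columns: 0, 1, 2, 3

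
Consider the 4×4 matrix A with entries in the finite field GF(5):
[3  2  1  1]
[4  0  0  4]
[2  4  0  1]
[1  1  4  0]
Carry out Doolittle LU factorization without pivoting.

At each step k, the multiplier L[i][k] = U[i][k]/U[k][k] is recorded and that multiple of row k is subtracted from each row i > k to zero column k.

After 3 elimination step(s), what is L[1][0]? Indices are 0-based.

Step 1: pivot at (0,0) is 3.
  row1 ← row1 − (3)·row0  ⇒  L[1][0]=3, U row1=(0, 4, 2, 1)
  row2 ← row2 − (4)·row0  ⇒  L[2][0]=4, U row2=(0, 1, 1, 2)
  row3 ← row3 − (2)·row0  ⇒  L[3][0]=2, U row3=(0, 2, 2, 3)
Step 2: pivot at (1,1) is 4.
  row2 ← row2 − (4)·row1  ⇒  L[2][1]=4, U row2=(0, 0, 3, 3)
  row3 ← row3 − (3)·row1  ⇒  L[3][1]=3, U row3=(0, 0, 1, 0)
Step 3: pivot at (2,2) is 3.
  row3 ← row3 − (2)·row2  ⇒  L[3][2]=2, U row3=(0, 0, 0, 4)

L[1][0] = 3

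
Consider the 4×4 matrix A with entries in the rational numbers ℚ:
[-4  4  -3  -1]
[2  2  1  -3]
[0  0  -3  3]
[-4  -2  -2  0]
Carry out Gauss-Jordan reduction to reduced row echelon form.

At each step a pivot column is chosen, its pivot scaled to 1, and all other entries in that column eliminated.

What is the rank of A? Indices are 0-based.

pivot(0,0)=-4: scale R0 → (1, -1, 3/4, 1/4)
  clear (1,0): R1 −= (2)R0 → (0, 4, -1/2, -7/2)
  clear (3,0): R3 −= (-4)R0 → (0, -6, 1, 1)
pivot(1,1)=4: scale R1 → (0, 1, -1/8, -7/8)
  clear (0,1): R0 −= (-1)R1 → (1, 0, 5/8, -5/8)
  clear (3,1): R3 −= (-6)R1 → (0, 0, 1/4, -17/4)
pivot(2,2)=-3: scale R2 → (0, 0, 1, -1)
  clear (0,2): R0 −= (5/8)R2 → (1, 0, 0, 0)
  clear (1,2): R1 −= (-1/8)R2 → (0, 1, 0, -1)
  clear (3,2): R3 −= (1/4)R2 → (0, 0, 0, -4)
pivot(3,3)=-4: scale R3 → (0, 0, 0, 1)
  clear (1,3): R1 −= (-1)R3 → (0, 1, 0, 0)
  clear (2,3): R2 −= (-1)R3 → (0, 0, 1, 0)

rank = 4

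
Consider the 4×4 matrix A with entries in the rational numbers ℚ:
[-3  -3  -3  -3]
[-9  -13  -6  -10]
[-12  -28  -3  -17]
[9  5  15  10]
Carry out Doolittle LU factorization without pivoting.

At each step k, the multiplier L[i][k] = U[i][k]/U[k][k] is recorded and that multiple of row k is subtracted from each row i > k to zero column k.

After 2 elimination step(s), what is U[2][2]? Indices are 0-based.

Step 1: pivot at (0,0) is -3.
  row1 ← row1 − (3)·row0  ⇒  L[1][0]=3, U row1=(0, -4, 3, -1)
  row2 ← row2 − (4)·row0  ⇒  L[2][0]=4, U row2=(0, -16, 9, -5)
  row3 ← row3 − (-3)·row0  ⇒  L[3][0]=-3, U row3=(0, -4, 6, 1)
Step 2: pivot at (1,1) is -4.
  row2 ← row2 − (4)·row1  ⇒  L[2][1]=4, U row2=(0, 0, -3, -1)
  row3 ← row3 − (1)·row1  ⇒  L[3][1]=1, U row3=(0, 0, 3, 2)

U[2][2] = -3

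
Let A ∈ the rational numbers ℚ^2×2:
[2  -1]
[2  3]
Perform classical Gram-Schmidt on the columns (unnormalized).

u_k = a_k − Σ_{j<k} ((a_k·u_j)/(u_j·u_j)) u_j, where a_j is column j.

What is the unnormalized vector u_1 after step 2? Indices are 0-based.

Step 1: u_0 = a_0 = (2, 2).
Step 2: u_1 = a_1 − (1/2)·u_0 = (-2, 2).

u_1 = (-2, 2)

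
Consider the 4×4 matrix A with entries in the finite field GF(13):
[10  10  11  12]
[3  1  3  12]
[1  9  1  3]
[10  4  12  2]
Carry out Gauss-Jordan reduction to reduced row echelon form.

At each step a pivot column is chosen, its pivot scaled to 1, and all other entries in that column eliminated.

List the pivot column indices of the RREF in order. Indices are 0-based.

pivot columns: 0, 1, 2, 3

pivot(0,0)=10: scale R0 → (1, 1, 5, 9)
  clear (1,0): R1 −= (3)R0 → (0, 11, 1, 11)
  clear (2,0): R2 −= (1)R0 → (0, 8, 9, 7)
  clear (3,0): R3 −= (10)R0 → (0, 7, 1, 3)
pivot(1,1)=11: scale R1 → (0, 1, 6, 1)
  clear (0,1): R0 −= (1)R1 → (1, 0, 12, 8)
  clear (2,1): R2 −= (8)R1 → (0, 0, 0, 12)
  clear (3,1): R3 −= (7)R1 → (0, 0, 11, 9)
pivot(2,2): swap R2↔R3
pivot(2,2)=11: scale R2 → (0, 0, 1, 2)
  clear (0,2): R0 −= (12)R2 → (1, 0, 0, 10)
  clear (1,2): R1 −= (6)R2 → (0, 1, 0, 2)
pivot(3,3)=12: scale R3 → (0, 0, 0, 1)
  clear (0,3): R0 −= (10)R3 → (1, 0, 0, 0)
  clear (1,3): R1 −= (2)R3 → (0, 1, 0, 0)
  clear (2,3): R2 −= (2)R3 → (0, 0, 1, 0)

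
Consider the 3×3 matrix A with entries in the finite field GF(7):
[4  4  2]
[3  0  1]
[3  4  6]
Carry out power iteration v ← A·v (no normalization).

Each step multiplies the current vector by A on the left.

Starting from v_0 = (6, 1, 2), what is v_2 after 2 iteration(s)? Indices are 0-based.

v_2 = (3, 4, 2)

v_0 = (6, 1, 2).
v_1 = A·v_0 = (4, 6, 6).
v_2 = A·v_1 = (3, 4, 2).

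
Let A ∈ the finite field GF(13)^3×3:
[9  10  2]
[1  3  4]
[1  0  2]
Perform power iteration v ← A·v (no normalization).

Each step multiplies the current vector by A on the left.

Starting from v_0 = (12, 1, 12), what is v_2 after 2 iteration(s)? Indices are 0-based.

v_0 = (12, 1, 12).
v_1 = A·v_0 = (12, 11, 10).
v_2 = A·v_1 = (4, 7, 6).

v_2 = (4, 7, 6)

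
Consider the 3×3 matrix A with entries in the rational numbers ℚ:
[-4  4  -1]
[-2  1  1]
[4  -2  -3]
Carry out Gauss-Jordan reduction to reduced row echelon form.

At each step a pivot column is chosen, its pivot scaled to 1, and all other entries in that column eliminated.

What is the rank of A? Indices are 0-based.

pivot(0,0)=-4: scale R0 → (1, -1, 1/4)
  clear (1,0): R1 −= (-2)R0 → (0, -1, 3/2)
  clear (2,0): R2 −= (4)R0 → (0, 2, -4)
pivot(1,1)=-1: scale R1 → (0, 1, -3/2)
  clear (0,1): R0 −= (-1)R1 → (1, 0, -5/4)
  clear (2,1): R2 −= (2)R1 → (0, 0, -1)
pivot(2,2)=-1: scale R2 → (0, 0, 1)
  clear (0,2): R0 −= (-5/4)R2 → (1, 0, 0)
  clear (1,2): R1 −= (-3/2)R2 → (0, 1, 0)

rank = 3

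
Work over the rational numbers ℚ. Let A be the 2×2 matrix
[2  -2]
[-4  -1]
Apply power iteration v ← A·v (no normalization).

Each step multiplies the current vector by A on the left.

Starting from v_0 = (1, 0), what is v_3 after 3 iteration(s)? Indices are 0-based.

v_0 = (1, 0).
v_1 = A·v_0 = (2, -4).
v_2 = A·v_1 = (12, -4).
v_3 = A·v_2 = (32, -44).

v_3 = (32, -44)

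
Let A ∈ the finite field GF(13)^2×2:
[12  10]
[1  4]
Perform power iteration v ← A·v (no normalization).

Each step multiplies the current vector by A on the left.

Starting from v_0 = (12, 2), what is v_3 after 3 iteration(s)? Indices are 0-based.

v_3 = (12, 11)

v_0 = (12, 2).
v_1 = A·v_0 = (8, 7).
v_2 = A·v_1 = (10, 10).
v_3 = A·v_2 = (12, 11).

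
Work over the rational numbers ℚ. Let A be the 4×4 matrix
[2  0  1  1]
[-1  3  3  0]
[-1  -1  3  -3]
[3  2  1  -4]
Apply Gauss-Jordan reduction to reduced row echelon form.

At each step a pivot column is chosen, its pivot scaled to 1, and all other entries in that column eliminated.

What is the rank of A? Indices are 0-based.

[1] R0 /= 2  ⇒  (1, 0, 1/2, 1/2)
     R1 -= -1·R0  ⇒  (0, 3, 7/2, 1/2)
     R2 -= -1·R0  ⇒  (0, -1, 7/2, -5/2)
     R3 -= 3·R0  ⇒  (0, 2, -1/2, -11/2)
[2] R1 /= 3  ⇒  (0, 1, 7/6, 1/6)
     R2 -= -1·R1  ⇒  (0, 0, 14/3, -7/3)
     R3 -= 2·R1  ⇒  (0, 0, -17/6, -35/6)
[3] R2 /= 14/3  ⇒  (0, 0, 1, -1/2)
     R0 -= 1/2·R2  ⇒  (1, 0, 0, 3/4)
     R1 -= 7/6·R2  ⇒  (0, 1, 0, 3/4)
     R3 -= -17/6·R2  ⇒  (0, 0, 0, -29/4)
[4] R3 /= -29/4  ⇒  (0, 0, 0, 1)
     R0 -= 3/4·R3  ⇒  (1, 0, 0, 0)
     R1 -= 3/4·R3  ⇒  (0, 1, 0, 0)
     R2 -= -1/2·R3  ⇒  (0, 0, 1, 0)

rank = 4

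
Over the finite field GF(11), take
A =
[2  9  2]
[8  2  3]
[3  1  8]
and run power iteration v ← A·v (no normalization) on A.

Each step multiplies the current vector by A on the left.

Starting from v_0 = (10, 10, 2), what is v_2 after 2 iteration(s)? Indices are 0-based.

v_0 = (10, 10, 2).
v_1 = A·v_0 = (4, 7, 1).
v_2 = A·v_1 = (7, 5, 5).

v_2 = (7, 5, 5)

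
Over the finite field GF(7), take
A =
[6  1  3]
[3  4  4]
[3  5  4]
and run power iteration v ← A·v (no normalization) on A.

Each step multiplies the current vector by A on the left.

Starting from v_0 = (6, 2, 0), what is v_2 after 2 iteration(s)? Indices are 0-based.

v_0 = (6, 2, 0).
v_1 = A·v_0 = (3, 5, 0).
v_2 = A·v_1 = (2, 1, 6).

v_2 = (2, 1, 6)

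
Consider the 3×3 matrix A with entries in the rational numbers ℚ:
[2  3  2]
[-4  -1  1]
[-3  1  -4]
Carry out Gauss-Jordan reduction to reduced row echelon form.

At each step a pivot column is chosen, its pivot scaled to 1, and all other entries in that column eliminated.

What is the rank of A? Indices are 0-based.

pivot(0,0)=2: scale R0 → (1, 3/2, 1)
  clear (1,0): R1 −= (-4)R0 → (0, 5, 5)
  clear (2,0): R2 −= (-3)R0 → (0, 11/2, -1)
pivot(1,1)=5: scale R1 → (0, 1, 1)
  clear (0,1): R0 −= (3/2)R1 → (1, 0, -1/2)
  clear (2,1): R2 −= (11/2)R1 → (0, 0, -13/2)
pivot(2,2)=-13/2: scale R2 → (0, 0, 1)
  clear (0,2): R0 −= (-1/2)R2 → (1, 0, 0)
  clear (1,2): R1 −= (1)R2 → (0, 1, 0)

rank = 3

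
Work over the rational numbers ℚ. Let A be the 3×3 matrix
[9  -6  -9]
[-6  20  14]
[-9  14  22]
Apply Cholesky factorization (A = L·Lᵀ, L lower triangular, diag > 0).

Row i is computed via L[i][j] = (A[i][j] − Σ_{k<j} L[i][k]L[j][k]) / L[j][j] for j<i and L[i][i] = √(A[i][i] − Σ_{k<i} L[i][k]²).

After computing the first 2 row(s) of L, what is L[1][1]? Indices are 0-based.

Step 1: L[0][0] = √(9) = 3.
  L[1][0] = (-6) / L[0][0] = -2.
Step 2: L[1][1] = √(16) = 4.

L[1][1] = 4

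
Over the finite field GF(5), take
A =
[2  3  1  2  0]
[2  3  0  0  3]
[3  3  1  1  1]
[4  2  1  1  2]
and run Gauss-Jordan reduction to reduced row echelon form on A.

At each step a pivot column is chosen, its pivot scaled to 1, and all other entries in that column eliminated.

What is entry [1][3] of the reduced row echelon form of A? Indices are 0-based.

step 1: normalize row 0 (÷2) = (1, 4, 3, 1, 0)
  row 1: subtract 2×row0 = (0, 0, 4, 3, 3)
  row 2: subtract 3×row0 = (0, 1, 2, 3, 1)
  row 3: subtract 4×row0 = (0, 1, 4, 2, 2)
step 2: exchange rows 1,2
step 2: normalize row 1 (÷1) = (0, 1, 2, 3, 1)
  row 0: subtract 4×row1 = (1, 0, 0, 4, 1)
  row 3: subtract 1×row1 = (0, 0, 2, 4, 1)
step 3: normalize row 2 (÷4) = (0, 0, 1, 2, 2)
  row 1: subtract 2×row2 = (0, 1, 0, 4, 2)
  row 3: subtract 2×row2 = (0, 0, 0, 0, 2)
skip col 3 (zero from row 3)
step 4: normalize row 3 (÷2) = (0, 0, 0, 0, 1)
  row 0: subtract 1×row3 = (1, 0, 0, 4, 0)
  row 1: subtract 2×row3 = (0, 1, 0, 4, 0)
  row 2: subtract 2×row3 = (0, 0, 1, 2, 0)

M[1][3] = 4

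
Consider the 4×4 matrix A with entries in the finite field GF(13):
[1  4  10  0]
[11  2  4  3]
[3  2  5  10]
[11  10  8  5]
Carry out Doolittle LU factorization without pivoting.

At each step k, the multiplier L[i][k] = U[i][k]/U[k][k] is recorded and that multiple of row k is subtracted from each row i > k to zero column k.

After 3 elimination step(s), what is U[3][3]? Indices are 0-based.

k=0: U[0][0]=1
  eliminate (1,0): mult=11, new row 1: (0, 10, 11, 3); set L[1][0]=11
  eliminate (2,0): mult=3, new row 2: (0, 3, 1, 10); set L[2][0]=3
  eliminate (3,0): mult=11, new row 3: (0, 5, 2, 5); set L[3][0]=11
k=1: U[1][1]=10
  eliminate (2,1): mult=12, new row 2: (0, 0, 12, 0); set L[2][1]=12
  eliminate (3,1): mult=7, new row 3: (0, 0, 3, 10); set L[3][1]=7
k=2: U[2][2]=12
  eliminate (3,2): mult=10, new row 3: (0, 0, 0, 10); set L[3][2]=10

U[3][3] = 10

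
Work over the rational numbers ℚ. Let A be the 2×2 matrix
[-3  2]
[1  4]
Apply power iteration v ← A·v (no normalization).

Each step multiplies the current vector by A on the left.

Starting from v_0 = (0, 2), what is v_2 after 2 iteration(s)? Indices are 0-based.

v_0 = (0, 2).
v_1 = A·v_0 = (4, 8).
v_2 = A·v_1 = (4, 36).

v_2 = (4, 36)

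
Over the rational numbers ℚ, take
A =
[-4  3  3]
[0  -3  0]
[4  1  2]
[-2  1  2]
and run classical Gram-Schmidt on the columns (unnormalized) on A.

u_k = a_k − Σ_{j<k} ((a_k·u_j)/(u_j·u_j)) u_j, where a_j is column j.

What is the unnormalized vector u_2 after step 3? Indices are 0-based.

u_2 = (144/155, 291/155, 243/155, 198/155)

Step 1: u_0 = a_0 = (-4, 0, 4, -2).
Step 2: u_1 = a_1 − (-5/18)·u_0 = (17/9, -3, 19/9, 4/9).
Step 3: u_2 = a_2 − (-2/9)·u_0 − (97/155)·u_1 = (144/155, 291/155, 243/155, 198/155).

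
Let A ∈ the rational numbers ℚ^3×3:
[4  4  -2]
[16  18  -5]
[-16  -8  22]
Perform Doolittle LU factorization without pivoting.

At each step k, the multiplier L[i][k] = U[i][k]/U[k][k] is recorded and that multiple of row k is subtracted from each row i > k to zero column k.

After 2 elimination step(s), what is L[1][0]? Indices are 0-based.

L[1][0] = 4

[col 0] pivot 4
  R1 -= 4*R0 → (0, 2, 3)  (L[1][0] := 4)
  R2 -= -4*R0 → (0, 8, 14)  (L[2][0] := -4)
[col 1] pivot 2
  R2 -= 4*R1 → (0, 0, 2)  (L[2][1] := 4)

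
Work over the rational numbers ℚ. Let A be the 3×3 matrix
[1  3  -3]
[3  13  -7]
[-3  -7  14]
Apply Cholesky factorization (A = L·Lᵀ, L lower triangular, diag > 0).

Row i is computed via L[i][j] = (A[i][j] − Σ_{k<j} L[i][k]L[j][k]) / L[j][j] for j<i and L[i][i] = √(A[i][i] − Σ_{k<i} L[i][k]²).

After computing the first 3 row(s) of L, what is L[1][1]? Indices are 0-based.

Step 1: L[0][0] = √(1) = 1.
  L[1][0] = (3) / L[0][0] = 3.
Step 2: L[1][1] = √(4) = 2.
  L[2][0] = (-3) / L[0][0] = -3.
  L[2][1] = (2) / L[1][1] = 1.
Step 3: L[2][2] = √(4) = 2.

L[1][1] = 2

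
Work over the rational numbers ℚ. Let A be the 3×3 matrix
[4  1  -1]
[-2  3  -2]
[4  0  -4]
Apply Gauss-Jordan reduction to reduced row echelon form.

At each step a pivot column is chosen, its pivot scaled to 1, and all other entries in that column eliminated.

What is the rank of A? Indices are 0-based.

rank = 3

[1] R0 /= 4  ⇒  (1, 1/4, -1/4)
     R1 -= -2·R0  ⇒  (0, 7/2, -5/2)
     R2 -= 4·R0  ⇒  (0, -1, -3)
[2] R1 /= 7/2  ⇒  (0, 1, -5/7)
     R0 -= 1/4·R1  ⇒  (1, 0, -1/14)
     R2 -= -1·R1  ⇒  (0, 0, -26/7)
[3] R2 /= -26/7  ⇒  (0, 0, 1)
     R0 -= -1/14·R2  ⇒  (1, 0, 0)
     R1 -= -5/7·R2  ⇒  (0, 1, 0)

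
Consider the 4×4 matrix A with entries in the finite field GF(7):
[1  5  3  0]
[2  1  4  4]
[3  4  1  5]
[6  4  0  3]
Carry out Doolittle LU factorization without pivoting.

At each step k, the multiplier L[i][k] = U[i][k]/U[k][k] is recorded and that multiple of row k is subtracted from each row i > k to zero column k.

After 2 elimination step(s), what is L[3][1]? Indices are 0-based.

k=0: U[0][0]=1
  eliminate (1,0): mult=2, new row 1: (0, 5, 5, 4); set L[1][0]=2
  eliminate (2,0): mult=3, new row 2: (0, 3, 6, 5); set L[2][0]=3
  eliminate (3,0): mult=6, new row 3: (0, 2, 3, 3); set L[3][0]=6
k=1: U[1][1]=5
  eliminate (2,1): mult=2, new row 2: (0, 0, 3, 4); set L[2][1]=2
  eliminate (3,1): mult=6, new row 3: (0, 0, 1, 0); set L[3][1]=6

L[3][1] = 6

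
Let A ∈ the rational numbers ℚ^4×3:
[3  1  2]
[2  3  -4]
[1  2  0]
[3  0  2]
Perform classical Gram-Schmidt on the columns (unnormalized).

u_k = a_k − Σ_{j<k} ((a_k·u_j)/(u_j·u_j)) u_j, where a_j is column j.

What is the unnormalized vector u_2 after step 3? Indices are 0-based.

u_2 = (178/201, -314/201, 382/201, -32/67)

Step 1: u_0 = a_0 = (3, 2, 1, 3).
Step 2: u_1 = a_1 − (11/23)·u_0 = (-10/23, 47/23, 35/23, -33/23).
Step 3: u_2 = a_2 − (4/23)·u_0 − (-274/201)·u_1 = (178/201, -314/201, 382/201, -32/67).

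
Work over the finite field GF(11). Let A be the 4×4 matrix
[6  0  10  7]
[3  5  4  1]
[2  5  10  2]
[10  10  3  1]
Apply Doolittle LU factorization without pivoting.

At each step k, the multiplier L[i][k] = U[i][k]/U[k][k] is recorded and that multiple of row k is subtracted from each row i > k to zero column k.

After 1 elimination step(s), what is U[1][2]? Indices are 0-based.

U[1][2] = 10

Step 1: pivot at (0,0) is 6.
  row1 ← row1 − (6)·row0  ⇒  L[1][0]=6, U row1=(0, 5, 10, 3)
  row2 ← row2 − (4)·row0  ⇒  L[2][0]=4, U row2=(0, 5, 3, 7)
  row3 ← row3 − (9)·row0  ⇒  L[3][0]=9, U row3=(0, 10, 1, 4)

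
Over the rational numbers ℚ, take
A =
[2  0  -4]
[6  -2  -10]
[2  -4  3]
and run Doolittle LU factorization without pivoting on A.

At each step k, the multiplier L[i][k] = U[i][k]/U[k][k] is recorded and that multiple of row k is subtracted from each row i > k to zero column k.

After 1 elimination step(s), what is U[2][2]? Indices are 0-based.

U[2][2] = 7

Step 1: pivot at (0,0) is 2.
  row1 ← row1 − (3)·row0  ⇒  L[1][0]=3, U row1=(0, -2, 2)
  row2 ← row2 − (1)·row0  ⇒  L[2][0]=1, U row2=(0, -4, 7)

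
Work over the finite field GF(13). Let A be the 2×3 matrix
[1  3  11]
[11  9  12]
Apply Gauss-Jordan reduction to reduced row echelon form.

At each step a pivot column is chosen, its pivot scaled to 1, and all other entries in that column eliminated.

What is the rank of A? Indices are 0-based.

rank = 2

[1] R0 /= 1  ⇒  (1, 3, 11)
     R1 -= 11·R0  ⇒  (0, 2, 8)
[2] R1 /= 2  ⇒  (0, 1, 4)
     R0 -= 3·R1  ⇒  (1, 0, 12)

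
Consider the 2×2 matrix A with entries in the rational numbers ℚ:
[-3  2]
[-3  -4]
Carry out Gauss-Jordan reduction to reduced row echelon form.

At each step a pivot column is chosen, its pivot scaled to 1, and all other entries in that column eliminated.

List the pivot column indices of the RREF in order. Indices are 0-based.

[1] R0 /= -3  ⇒  (1, -2/3)
     R1 -= -3·R0  ⇒  (0, -6)
[2] R1 /= -6  ⇒  (0, 1)
     R0 -= -2/3·R1  ⇒  (1, 0)

pivot columns: 0, 1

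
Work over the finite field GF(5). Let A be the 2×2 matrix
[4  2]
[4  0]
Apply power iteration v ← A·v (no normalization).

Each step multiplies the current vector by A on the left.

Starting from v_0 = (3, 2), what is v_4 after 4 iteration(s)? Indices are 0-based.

v_0 = (3, 2).
v_1 = A·v_0 = (1, 2).
v_2 = A·v_1 = (3, 4).
v_3 = A·v_2 = (0, 2).
v_4 = A·v_3 = (4, 0).

v_4 = (4, 0)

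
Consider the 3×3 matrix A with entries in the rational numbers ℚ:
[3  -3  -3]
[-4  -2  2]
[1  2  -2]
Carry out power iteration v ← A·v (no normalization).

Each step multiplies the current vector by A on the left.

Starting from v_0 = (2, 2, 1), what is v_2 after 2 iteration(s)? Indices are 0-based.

v_0 = (2, 2, 1).
v_1 = A·v_0 = (-3, -10, 4).
v_2 = A·v_1 = (9, 40, -31).

v_2 = (9, 40, -31)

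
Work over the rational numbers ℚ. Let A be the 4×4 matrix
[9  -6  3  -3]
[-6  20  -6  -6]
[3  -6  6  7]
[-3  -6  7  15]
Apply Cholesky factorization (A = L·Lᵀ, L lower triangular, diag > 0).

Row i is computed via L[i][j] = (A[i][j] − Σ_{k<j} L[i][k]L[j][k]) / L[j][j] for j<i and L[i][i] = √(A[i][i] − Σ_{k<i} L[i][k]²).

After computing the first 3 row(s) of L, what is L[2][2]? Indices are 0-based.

L[2][2] = 2

Step 1: L[0][0] = √(9) = 3.
  L[1][0] = (-6) / L[0][0] = -2.
Step 2: L[1][1] = √(16) = 4.
  L[2][0] = (3) / L[0][0] = 1.
  L[2][1] = (-4) / L[1][1] = -1.
Step 3: L[2][2] = √(4) = 2.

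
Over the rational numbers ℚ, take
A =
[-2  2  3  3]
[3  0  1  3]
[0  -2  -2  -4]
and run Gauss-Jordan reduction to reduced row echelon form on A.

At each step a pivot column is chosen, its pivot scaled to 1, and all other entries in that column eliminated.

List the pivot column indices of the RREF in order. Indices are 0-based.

pivot columns: 0, 1, 2

step 1: normalize row 0 (÷-2) = (1, -1, -3/2, -3/2)
  row 1: subtract 3×row0 = (0, 3, 11/2, 15/2)
step 2: normalize row 1 (÷3) = (0, 1, 11/6, 5/2)
  row 0: subtract -1×row1 = (1, 0, 1/3, 1)
  row 2: subtract -2×row1 = (0, 0, 5/3, 1)
step 3: normalize row 2 (÷5/3) = (0, 0, 1, 3/5)
  row 0: subtract 1/3×row2 = (1, 0, 0, 4/5)
  row 1: subtract 11/6×row2 = (0, 1, 0, 7/5)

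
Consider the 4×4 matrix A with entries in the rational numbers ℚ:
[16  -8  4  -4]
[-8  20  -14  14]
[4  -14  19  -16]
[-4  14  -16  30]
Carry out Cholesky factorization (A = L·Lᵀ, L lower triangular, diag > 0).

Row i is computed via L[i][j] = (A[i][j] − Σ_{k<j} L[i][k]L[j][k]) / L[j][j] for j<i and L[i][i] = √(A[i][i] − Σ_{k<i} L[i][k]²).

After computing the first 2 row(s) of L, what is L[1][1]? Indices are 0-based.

Step 1: L[0][0] = √(16) = 4.
  L[1][0] = (-8) / L[0][0] = -2.
Step 2: L[1][1] = √(16) = 4.

L[1][1] = 4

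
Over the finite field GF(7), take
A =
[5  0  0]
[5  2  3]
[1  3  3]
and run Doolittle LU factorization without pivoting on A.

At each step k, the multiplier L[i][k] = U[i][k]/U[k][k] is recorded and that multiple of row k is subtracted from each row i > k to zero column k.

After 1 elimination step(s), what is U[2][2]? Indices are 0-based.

U[2][2] = 3

Step 1: pivot at (0,0) is 5.
  row1 ← row1 − (1)·row0  ⇒  L[1][0]=1, U row1=(0, 2, 3)
  row2 ← row2 − (3)·row0  ⇒  L[2][0]=3, U row2=(0, 3, 3)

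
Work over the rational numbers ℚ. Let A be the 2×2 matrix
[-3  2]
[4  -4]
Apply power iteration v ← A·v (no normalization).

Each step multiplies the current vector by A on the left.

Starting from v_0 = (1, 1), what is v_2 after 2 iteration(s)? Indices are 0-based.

v_2 = (3, -4)

v_0 = (1, 1).
v_1 = A·v_0 = (-1, 0).
v_2 = A·v_1 = (3, -4).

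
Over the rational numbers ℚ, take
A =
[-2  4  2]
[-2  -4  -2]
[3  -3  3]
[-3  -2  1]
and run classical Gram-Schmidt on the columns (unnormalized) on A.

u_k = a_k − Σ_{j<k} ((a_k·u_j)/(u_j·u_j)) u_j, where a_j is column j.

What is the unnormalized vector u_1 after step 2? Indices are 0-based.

u_1 = (49/13, -55/13, -69/26, -61/26)

Step 1: u_0 = a_0 = (-2, -2, 3, -3).
Step 2: u_1 = a_1 − (-3/26)·u_0 = (49/13, -55/13, -69/26, -61/26).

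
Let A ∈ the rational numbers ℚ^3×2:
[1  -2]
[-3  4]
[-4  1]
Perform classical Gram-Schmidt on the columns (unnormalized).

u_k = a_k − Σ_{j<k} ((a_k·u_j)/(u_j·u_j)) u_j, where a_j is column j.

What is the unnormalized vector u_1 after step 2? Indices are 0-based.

u_1 = (-17/13, 25/13, -23/13)

Step 1: u_0 = a_0 = (1, -3, -4).
Step 2: u_1 = a_1 − (-9/13)·u_0 = (-17/13, 25/13, -23/13).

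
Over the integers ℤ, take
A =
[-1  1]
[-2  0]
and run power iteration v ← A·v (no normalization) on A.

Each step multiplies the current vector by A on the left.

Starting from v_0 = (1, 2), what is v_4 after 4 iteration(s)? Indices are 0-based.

v_0 = (1, 2).
v_1 = A·v_0 = (1, -2).
v_2 = A·v_1 = (-3, -2).
v_3 = A·v_2 = (1, 6).
v_4 = A·v_3 = (5, -2).

v_4 = (5, -2)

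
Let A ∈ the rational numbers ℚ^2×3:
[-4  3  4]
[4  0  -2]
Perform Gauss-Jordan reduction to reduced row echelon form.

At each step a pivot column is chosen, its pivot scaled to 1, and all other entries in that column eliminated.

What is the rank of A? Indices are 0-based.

pivot(0,0)=-4: scale R0 → (1, -3/4, -1)
  clear (1,0): R1 −= (4)R0 → (0, 3, 2)
pivot(1,1)=3: scale R1 → (0, 1, 2/3)
  clear (0,1): R0 −= (-3/4)R1 → (1, 0, -1/2)

rank = 2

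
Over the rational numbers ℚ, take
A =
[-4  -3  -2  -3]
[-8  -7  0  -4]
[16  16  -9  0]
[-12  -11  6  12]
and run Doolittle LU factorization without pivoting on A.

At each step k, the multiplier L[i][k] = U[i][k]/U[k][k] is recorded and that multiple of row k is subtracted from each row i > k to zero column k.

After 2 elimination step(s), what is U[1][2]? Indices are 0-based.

U[1][2] = 4

k=0: U[0][0]=-4
  eliminate (1,0): mult=2, new row 1: (0, -1, 4, 2); set L[1][0]=2
  eliminate (2,0): mult=-4, new row 2: (0, 4, -17, -12); set L[2][0]=-4
  eliminate (3,0): mult=3, new row 3: (0, -2, 12, 21); set L[3][0]=3
k=1: U[1][1]=-1
  eliminate (2,1): mult=-4, new row 2: (0, 0, -1, -4); set L[2][1]=-4
  eliminate (3,1): mult=2, new row 3: (0, 0, 4, 17); set L[3][1]=2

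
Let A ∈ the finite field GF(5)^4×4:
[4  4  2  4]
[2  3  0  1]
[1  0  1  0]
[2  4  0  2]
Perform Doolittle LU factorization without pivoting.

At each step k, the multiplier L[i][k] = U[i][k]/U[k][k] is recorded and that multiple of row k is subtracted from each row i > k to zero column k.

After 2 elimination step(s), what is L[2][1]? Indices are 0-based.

L[2][1] = 4

[col 0] pivot 4
  R1 -= 3*R0 → (0, 1, 4, 4)  (L[1][0] := 3)
  R2 -= 4*R0 → (0, 4, 3, 4)  (L[2][0] := 4)
  R3 -= 3*R0 → (0, 2, 4, 0)  (L[3][0] := 3)
[col 1] pivot 1
  R2 -= 4*R1 → (0, 0, 2, 3)  (L[2][1] := 4)
  R3 -= 2*R1 → (0, 0, 1, 2)  (L[3][1] := 2)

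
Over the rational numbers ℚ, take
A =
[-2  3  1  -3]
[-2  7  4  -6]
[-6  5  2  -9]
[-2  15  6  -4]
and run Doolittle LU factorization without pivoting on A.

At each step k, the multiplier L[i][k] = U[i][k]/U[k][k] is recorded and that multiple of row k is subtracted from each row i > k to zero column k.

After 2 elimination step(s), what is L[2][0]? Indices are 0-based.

L[2][0] = 3

[col 0] pivot -2
  R1 -= 1*R0 → (0, 4, 3, -3)  (L[1][0] := 1)
  R2 -= 3*R0 → (0, -4, -1, 0)  (L[2][0] := 3)
  R3 -= 1*R0 → (0, 12, 5, -1)  (L[3][0] := 1)
[col 1] pivot 4
  R2 -= -1*R1 → (0, 0, 2, -3)  (L[2][1] := -1)
  R3 -= 3*R1 → (0, 0, -4, 8)  (L[3][1] := 3)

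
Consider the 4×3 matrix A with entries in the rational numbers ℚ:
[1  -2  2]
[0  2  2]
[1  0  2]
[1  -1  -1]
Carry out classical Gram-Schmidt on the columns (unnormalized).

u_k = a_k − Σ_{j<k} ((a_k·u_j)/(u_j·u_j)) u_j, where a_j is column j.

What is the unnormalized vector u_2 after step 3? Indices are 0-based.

Step 1: u_0 = a_0 = (1, 0, 1, 1).
Step 2: u_1 = a_1 − (-1)·u_0 = (-1, 2, 1, 0).
Step 3: u_2 = a_2 − (1)·u_0 − (2/3)·u_1 = (5/3, 2/3, 1/3, -2).

u_2 = (5/3, 2/3, 1/3, -2)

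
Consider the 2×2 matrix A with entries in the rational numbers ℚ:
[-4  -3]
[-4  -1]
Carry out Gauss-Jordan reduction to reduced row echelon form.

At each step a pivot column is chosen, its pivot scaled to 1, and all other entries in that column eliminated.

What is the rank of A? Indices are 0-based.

rank = 2

step 1: normalize row 0 (÷-4) = (1, 3/4)
  row 1: subtract -4×row0 = (0, 2)
step 2: normalize row 1 (÷2) = (0, 1)
  row 0: subtract 3/4×row1 = (1, 0)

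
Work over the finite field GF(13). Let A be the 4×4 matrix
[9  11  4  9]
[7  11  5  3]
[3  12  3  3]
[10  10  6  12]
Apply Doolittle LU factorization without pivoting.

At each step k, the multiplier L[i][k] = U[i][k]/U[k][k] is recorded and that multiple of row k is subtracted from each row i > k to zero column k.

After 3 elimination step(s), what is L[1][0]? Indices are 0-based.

L[1][0] = 8

k=0: U[0][0]=9
  eliminate (1,0): mult=8, new row 1: (0, 1, 12, 9); set L[1][0]=8
  eliminate (2,0): mult=9, new row 2: (0, 4, 6, 0); set L[2][0]=9
  eliminate (3,0): mult=4, new row 3: (0, 5, 3, 2); set L[3][0]=4
k=1: U[1][1]=1
  eliminate (2,1): mult=4, new row 2: (0, 0, 10, 3); set L[2][1]=4
  eliminate (3,1): mult=5, new row 3: (0, 0, 8, 9); set L[3][1]=5
k=2: U[2][2]=10
  eliminate (3,2): mult=6, new row 3: (0, 0, 0, 4); set L[3][2]=6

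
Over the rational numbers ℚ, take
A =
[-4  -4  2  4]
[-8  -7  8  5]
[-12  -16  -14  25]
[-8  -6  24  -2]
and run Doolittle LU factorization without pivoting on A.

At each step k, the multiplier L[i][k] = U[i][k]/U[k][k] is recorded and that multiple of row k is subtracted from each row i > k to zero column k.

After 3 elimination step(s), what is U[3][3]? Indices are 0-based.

U[3][3] = -1

[col 0] pivot -4
  R1 -= 2*R0 → (0, 1, 4, -3)  (L[1][0] := 2)
  R2 -= 3*R0 → (0, -4, -20, 13)  (L[2][0] := 3)
  R3 -= 2*R0 → (0, 2, 20, -10)  (L[3][0] := 2)
[col 1] pivot 1
  R2 -= -4*R1 → (0, 0, -4, 1)  (L[2][1] := -4)
  R3 -= 2*R1 → (0, 0, 12, -4)  (L[3][1] := 2)
[col 2] pivot -4
  R3 -= -3*R2 → (0, 0, 0, -1)  (L[3][2] := -3)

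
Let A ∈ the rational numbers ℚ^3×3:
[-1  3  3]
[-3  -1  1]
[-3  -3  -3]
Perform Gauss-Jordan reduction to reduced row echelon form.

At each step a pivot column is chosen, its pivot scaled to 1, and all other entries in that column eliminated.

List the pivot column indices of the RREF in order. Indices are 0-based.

pivot(0,0)=-1: scale R0 → (1, -3, -3)
  clear (1,0): R1 −= (-3)R0 → (0, -10, -8)
  clear (2,0): R2 −= (-3)R0 → (0, -12, -12)
pivot(1,1)=-10: scale R1 → (0, 1, 4/5)
  clear (0,1): R0 −= (-3)R1 → (1, 0, -3/5)
  clear (2,1): R2 −= (-12)R1 → (0, 0, -12/5)
pivot(2,2)=-12/5: scale R2 → (0, 0, 1)
  clear (0,2): R0 −= (-3/5)R2 → (1, 0, 0)
  clear (1,2): R1 −= (4/5)R2 → (0, 1, 0)

pivot columns: 0, 1, 2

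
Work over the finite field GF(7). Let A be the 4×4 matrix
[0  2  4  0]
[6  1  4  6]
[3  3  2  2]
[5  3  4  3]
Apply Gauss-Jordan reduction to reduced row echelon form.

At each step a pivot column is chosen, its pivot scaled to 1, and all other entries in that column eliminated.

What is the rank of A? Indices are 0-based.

step 1: exchange rows 0,1
step 1: normalize row 0 (÷6) = (1, 6, 3, 1)
  row 2: subtract 3×row0 = (0, 6, 0, 6)
  row 3: subtract 5×row0 = (0, 1, 3, 5)
step 2: normalize row 1 (÷2) = (0, 1, 2, 0)
  row 0: subtract 6×row1 = (1, 0, 5, 1)
  row 2: subtract 6×row1 = (0, 0, 2, 6)
  row 3: subtract 1×row1 = (0, 0, 1, 5)
step 3: normalize row 2 (÷2) = (0, 0, 1, 3)
  row 0: subtract 5×row2 = (1, 0, 0, 0)
  row 1: subtract 2×row2 = (0, 1, 0, 1)
  row 3: subtract 1×row2 = (0, 0, 0, 2)
step 4: normalize row 3 (÷2) = (0, 0, 0, 1)
  row 1: subtract 1×row3 = (0, 1, 0, 0)
  row 2: subtract 3×row3 = (0, 0, 1, 0)

rank = 4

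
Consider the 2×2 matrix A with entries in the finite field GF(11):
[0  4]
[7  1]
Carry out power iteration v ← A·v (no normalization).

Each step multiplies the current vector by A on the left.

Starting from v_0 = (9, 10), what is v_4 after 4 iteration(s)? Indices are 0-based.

v_4 = (7, 5)

v_0 = (9, 10).
v_1 = A·v_0 = (7, 7).
v_2 = A·v_1 = (6, 1).
v_3 = A·v_2 = (4, 10).
v_4 = A·v_3 = (7, 5).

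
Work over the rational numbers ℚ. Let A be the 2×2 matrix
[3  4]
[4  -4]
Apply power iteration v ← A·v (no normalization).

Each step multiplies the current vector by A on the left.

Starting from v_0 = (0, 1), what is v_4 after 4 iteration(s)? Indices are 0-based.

v_4 = (-228, 1040)

v_0 = (0, 1).
v_1 = A·v_0 = (4, -4).
v_2 = A·v_1 = (-4, 32).
v_3 = A·v_2 = (116, -144).
v_4 = A·v_3 = (-228, 1040).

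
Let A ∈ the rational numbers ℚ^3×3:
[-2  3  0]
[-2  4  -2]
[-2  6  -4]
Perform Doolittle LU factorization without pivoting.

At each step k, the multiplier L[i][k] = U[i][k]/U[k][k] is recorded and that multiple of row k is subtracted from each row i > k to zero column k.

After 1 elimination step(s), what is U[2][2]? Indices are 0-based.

[col 0] pivot -2
  R1 -= 1*R0 → (0, 1, -2)  (L[1][0] := 1)
  R2 -= 1*R0 → (0, 3, -4)  (L[2][0] := 1)

U[2][2] = -4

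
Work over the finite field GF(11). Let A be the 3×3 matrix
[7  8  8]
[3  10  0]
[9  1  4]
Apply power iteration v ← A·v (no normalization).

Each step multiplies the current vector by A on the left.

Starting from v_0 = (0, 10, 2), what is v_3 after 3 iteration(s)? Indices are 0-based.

v_3 = (6, 7, 0)

v_0 = (0, 10, 2).
v_1 = A·v_0 = (8, 1, 7).
v_2 = A·v_1 = (10, 1, 2).
v_3 = A·v_2 = (6, 7, 0).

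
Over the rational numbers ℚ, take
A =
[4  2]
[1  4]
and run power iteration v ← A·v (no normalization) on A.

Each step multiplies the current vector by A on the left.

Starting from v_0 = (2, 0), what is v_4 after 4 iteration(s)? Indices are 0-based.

v_4 = (904, 576)

v_0 = (2, 0).
v_1 = A·v_0 = (8, 2).
v_2 = A·v_1 = (36, 16).
v_3 = A·v_2 = (176, 100).
v_4 = A·v_3 = (904, 576).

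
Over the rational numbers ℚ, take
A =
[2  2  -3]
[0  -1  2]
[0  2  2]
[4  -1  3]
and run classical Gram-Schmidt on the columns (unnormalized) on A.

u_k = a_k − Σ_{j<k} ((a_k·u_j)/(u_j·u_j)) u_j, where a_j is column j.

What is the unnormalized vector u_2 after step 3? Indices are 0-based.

Step 1: u_0 = a_0 = (2, 0, 0, 4).
Step 2: u_1 = a_1 − (0)·u_0 = (2, -1, 2, -1).
Step 3: u_2 = a_2 − (3/10)·u_0 − (-7/10)·u_1 = (-11/5, 13/10, 17/5, 11/10).

u_2 = (-11/5, 13/10, 17/5, 11/10)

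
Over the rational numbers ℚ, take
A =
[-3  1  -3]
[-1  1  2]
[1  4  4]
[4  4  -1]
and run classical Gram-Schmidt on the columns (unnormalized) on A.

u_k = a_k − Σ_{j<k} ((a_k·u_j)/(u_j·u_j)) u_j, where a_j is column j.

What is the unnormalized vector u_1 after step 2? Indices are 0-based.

u_1 = (25/9, 43/27, 92/27, 44/27)

Step 1: u_0 = a_0 = (-3, -1, 1, 4).
Step 2: u_1 = a_1 − (16/27)·u_0 = (25/9, 43/27, 92/27, 44/27).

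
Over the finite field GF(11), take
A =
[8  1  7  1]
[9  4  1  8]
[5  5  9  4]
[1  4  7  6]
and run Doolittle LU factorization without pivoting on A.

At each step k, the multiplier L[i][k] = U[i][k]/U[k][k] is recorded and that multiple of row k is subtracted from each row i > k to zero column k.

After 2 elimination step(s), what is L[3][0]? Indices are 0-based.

[col 0] pivot 8
  R1 -= 8*R0 → (0, 7, 0, 0)  (L[1][0] := 8)
  R2 -= 2*R0 → (0, 3, 6, 2)  (L[2][0] := 2)
  R3 -= 7*R0 → (0, 8, 2, 10)  (L[3][0] := 7)
[col 1] pivot 7
  R2 -= 2*R1 → (0, 0, 6, 2)  (L[2][1] := 2)
  R3 -= 9*R1 → (0, 0, 2, 10)  (L[3][1] := 9)

L[3][0] = 7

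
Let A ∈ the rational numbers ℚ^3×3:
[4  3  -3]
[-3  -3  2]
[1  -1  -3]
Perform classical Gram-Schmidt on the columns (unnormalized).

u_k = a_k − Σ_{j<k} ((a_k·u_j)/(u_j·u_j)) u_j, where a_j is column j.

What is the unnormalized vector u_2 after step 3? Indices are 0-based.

u_2 = (15/47, 35/94, -15/94)

Step 1: u_0 = a_0 = (4, -3, 1).
Step 2: u_1 = a_1 − (10/13)·u_0 = (-1/13, -9/13, -23/13).
Step 3: u_2 = a_2 − (-21/26)·u_0 − (54/47)·u_1 = (15/47, 35/94, -15/94).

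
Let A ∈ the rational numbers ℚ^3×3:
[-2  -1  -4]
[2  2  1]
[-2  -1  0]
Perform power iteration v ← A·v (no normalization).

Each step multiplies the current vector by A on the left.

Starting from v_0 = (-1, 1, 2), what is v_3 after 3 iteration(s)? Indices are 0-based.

v_3 = (-55, 10, -7)

v_0 = (-1, 1, 2).
v_1 = A·v_0 = (-7, 2, 1).
v_2 = A·v_1 = (8, -9, 12).
v_3 = A·v_2 = (-55, 10, -7).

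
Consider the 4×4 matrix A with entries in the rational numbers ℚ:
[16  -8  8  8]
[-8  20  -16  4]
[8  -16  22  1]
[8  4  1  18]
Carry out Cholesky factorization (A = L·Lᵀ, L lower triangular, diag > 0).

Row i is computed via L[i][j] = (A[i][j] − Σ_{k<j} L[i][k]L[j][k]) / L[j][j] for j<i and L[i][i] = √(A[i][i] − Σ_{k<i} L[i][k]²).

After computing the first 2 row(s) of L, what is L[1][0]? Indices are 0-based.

L[1][0] = -2

Step 1: L[0][0] = √(16) = 4.
  L[1][0] = (-8) / L[0][0] = -2.
Step 2: L[1][1] = √(16) = 4.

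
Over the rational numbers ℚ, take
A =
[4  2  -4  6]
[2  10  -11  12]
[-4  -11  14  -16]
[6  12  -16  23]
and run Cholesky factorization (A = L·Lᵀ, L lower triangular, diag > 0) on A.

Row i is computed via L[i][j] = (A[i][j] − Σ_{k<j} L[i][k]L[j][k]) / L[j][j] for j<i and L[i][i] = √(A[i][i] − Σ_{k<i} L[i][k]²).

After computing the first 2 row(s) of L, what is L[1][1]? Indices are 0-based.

Step 1: L[0][0] = √(4) = 2.
  L[1][0] = (2) / L[0][0] = 1.
Step 2: L[1][1] = √(9) = 3.

L[1][1] = 3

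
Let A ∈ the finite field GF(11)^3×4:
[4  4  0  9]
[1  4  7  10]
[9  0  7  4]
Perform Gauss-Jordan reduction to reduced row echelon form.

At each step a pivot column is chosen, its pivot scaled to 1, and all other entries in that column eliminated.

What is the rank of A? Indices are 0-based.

pivot(0,0)=4: scale R0 → (1, 1, 0, 5)
  clear (1,0): R1 −= (1)R0 → (0, 3, 7, 5)
  clear (2,0): R2 −= (9)R0 → (0, 2, 7, 3)
pivot(1,1)=3: scale R1 → (0, 1, 6, 9)
  clear (0,1): R0 −= (1)R1 → (1, 0, 5, 7)
  clear (2,1): R2 −= (2)R1 → (0, 0, 6, 7)
pivot(2,2)=6: scale R2 → (0, 0, 1, 3)
  clear (0,2): R0 −= (5)R2 → (1, 0, 0, 3)
  clear (1,2): R1 −= (6)R2 → (0, 1, 0, 2)

rank = 3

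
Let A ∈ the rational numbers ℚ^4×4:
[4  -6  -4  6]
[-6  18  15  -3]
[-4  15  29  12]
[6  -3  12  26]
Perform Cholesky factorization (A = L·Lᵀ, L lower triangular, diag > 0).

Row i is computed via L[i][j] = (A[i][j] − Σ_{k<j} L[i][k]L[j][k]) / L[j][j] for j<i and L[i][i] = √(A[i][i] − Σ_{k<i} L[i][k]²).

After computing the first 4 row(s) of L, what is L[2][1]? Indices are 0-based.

Step 1: L[0][0] = √(4) = 2.
  L[1][0] = (-6) / L[0][0] = -3.
Step 2: L[1][1] = √(9) = 3.
  L[2][0] = (-4) / L[0][0] = -2.
  L[2][1] = (9) / L[1][1] = 3.
Step 3: L[2][2] = √(16) = 4.
  L[3][0] = (6) / L[0][0] = 3.
  L[3][1] = (6) / L[1][1] = 2.
  L[3][2] = (12) / L[2][2] = 3.
Step 4: L[3][3] = √(4) = 2.

L[2][1] = 3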